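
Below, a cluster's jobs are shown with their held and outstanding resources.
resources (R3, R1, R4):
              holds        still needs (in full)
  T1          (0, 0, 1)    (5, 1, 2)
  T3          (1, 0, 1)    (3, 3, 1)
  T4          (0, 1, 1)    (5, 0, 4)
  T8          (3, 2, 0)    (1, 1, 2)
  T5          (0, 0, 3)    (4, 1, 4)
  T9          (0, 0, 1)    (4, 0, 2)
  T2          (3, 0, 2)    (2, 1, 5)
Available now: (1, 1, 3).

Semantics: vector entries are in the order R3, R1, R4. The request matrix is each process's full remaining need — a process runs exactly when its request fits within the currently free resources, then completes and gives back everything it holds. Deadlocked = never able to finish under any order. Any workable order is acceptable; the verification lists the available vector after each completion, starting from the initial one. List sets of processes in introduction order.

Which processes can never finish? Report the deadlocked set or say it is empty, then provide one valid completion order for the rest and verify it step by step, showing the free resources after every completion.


The deadlocked set is empty.
Key observation: T8 fits the free pool immediately, and its release cascades until everyone finishes.
The rest can finish in the order T8, T3, T9, T4, T2, T5, T1. Verifying each step:
  pool = (1, 1, 3)
  T8 needs (1, 1, 2) <= (1, 1, 3) -> finishes; pool += (3, 2, 0) = (4, 3, 3)
  T3 needs (3, 3, 1) <= (4, 3, 3) -> finishes; pool += (1, 0, 1) = (5, 3, 4)
  T9 needs (4, 0, 2) <= (5, 3, 4) -> finishes; pool += (0, 0, 1) = (5, 3, 5)
  T4 needs (5, 0, 4) <= (5, 3, 5) -> finishes; pool += (0, 1, 1) = (5, 4, 6)
  T2 needs (2, 1, 5) <= (5, 4, 6) -> finishes; pool += (3, 0, 2) = (8, 4, 8)
  T5 needs (4, 1, 4) <= (8, 4, 8) -> finishes; pool += (0, 0, 3) = (8, 4, 11)
  T1 needs (5, 1, 2) <= (8, 4, 11) -> finishes; pool += (0, 0, 1) = (8, 4, 12)


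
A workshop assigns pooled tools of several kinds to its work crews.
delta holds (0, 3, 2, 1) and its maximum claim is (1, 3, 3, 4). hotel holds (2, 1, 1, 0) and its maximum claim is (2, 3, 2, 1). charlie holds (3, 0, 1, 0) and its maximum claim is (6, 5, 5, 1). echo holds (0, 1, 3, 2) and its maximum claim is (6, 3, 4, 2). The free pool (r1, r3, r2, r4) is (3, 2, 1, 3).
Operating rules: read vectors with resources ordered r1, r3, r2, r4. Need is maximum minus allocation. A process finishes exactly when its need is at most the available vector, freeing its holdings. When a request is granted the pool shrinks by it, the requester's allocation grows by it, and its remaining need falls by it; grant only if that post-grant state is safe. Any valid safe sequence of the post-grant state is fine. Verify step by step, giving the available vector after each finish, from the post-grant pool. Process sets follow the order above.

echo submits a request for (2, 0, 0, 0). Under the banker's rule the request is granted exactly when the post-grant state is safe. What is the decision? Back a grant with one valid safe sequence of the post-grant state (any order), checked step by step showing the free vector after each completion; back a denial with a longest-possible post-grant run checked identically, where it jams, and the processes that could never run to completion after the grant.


GRANT. The post-grant state is safe; one safe sequence: delta, hotel, charlie, echo.
Key observation: the transfer keeps a workable pool ((1, 2, 1, 3)); delta starts the safe sequence.
Step-by-step check of the post-grant state:
  pool = (1, 2, 1, 3)
  run delta (needs (1, 0, 1, 3), free (1, 2, 1, 3)); after release of (0, 3, 2, 1) the pool is (1, 5, 3, 4)
  run hotel (needs (0, 2, 1, 1), free (1, 5, 3, 4)); after release of (2, 1, 1, 0) the pool is (3, 6, 4, 4)
  run charlie (needs (3, 5, 4, 1), free (3, 6, 4, 4)); after release of (3, 0, 1, 0) the pool is (6, 6, 5, 4)
  run echo (needs (4, 2, 1, 0), free (6, 6, 5, 4)); after release of (2, 1, 3, 2) the pool is (8, 7, 8, 6)


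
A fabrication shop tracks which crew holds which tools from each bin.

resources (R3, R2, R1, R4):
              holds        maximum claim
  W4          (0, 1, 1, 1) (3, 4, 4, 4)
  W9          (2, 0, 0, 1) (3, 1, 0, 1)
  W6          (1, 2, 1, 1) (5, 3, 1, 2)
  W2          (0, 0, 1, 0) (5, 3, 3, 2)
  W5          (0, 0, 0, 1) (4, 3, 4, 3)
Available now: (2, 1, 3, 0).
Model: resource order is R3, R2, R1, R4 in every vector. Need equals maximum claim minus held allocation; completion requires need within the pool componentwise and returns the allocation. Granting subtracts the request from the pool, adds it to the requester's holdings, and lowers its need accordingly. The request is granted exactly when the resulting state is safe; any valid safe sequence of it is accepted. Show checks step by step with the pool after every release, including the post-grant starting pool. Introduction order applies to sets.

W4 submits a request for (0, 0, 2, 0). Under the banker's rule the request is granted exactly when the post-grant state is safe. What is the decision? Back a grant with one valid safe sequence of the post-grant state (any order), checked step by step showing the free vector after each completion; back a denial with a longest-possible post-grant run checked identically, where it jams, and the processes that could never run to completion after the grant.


DENY: after the grant no complete ordering would exist.
Key observation: after W9, W6, W2 the pool peaks at (5, 3, 3, 2), and each blocked process is short somewhere: W4 on R4; W5 on R1.
After a pretend grant, a maximal execution: W9, W6, W2 — then nothing else fits. Verifying each step:
  pool = (2, 1, 1, 0)
  W9: need (1, 1, 0, 0) fits (2, 1, 1, 0); releases (2, 0, 0, 1), pool now (4, 1, 1, 1)
  W6: need (4, 1, 0, 1) fits (4, 1, 1, 1); releases (1, 2, 1, 1), pool now (5, 3, 2, 2)
  W2: need (5, 3, 2, 2) fits (5, 3, 2, 2); releases (0, 0, 1, 0), pool now (5, 3, 3, 2)
  blocked: W4 wants (3, 3, 1, 3), pool (5, 3, 3, 2) — not enough R4
  blocked: W5 wants (4, 3, 4, 2), pool (5, 3, 3, 2) — not enough R1
Post-grant, the permanently blocked set is W4 and W5.


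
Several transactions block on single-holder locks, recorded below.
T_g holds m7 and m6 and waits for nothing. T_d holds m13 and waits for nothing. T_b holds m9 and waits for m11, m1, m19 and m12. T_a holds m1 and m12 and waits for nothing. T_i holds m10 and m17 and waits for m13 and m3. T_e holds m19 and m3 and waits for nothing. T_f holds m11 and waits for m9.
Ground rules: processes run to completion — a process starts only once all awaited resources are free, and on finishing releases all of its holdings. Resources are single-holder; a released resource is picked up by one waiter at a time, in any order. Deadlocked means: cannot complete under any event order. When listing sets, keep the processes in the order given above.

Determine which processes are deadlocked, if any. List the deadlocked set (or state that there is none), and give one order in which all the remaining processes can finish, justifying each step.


The deadlocked set is T_b and T_f.
Key observation: the knot is the closed ring of waits T_b -> T_f -> T_b; no other process is dragged down with it.
A valid finishing order for the others: T_e, T_d, T_i, T_a, T_g.
Verifying each step:
  T_e waits on nothing -> runs at once and releases m19 and m3
  T_d waits on nothing -> runs at once and releases m13
  T_i: everything it awaited (m13 and m3) is free; runs, freeing m10 and m17
  T_a waits on nothing -> runs at once and releases m1 and m12
  T_g waits on nothing -> runs at once and releases m7 and m6


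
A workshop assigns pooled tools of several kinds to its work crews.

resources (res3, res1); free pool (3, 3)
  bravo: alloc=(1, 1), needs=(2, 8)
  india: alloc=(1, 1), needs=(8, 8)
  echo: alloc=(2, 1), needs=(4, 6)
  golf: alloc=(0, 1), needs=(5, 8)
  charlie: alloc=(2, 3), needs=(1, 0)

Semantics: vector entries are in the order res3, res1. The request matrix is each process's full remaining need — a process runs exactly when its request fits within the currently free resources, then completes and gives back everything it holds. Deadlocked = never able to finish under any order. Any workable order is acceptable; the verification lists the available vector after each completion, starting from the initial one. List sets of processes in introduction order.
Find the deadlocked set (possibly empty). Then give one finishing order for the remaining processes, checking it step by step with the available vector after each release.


Deadlocked set: bravo, india and golf.
Key observation: no order helps: past charlie, echo, the free pool tops out at (7, 7), below what each blocked process needs in res1.
A valid finishing order for the others: charlie, echo. Verifying each step:
  pool = (3, 3)
  run charlie (needs (1, 0), free (3, 3)); after release of (2, 3) the pool is (5, 6)
  run echo (needs (4, 6), free (5, 6)); after release of (2, 1) the pool is (7, 7)
The blocked processes can never fit:
  bravo still needs (2, 8) but only (7, 7) is free — short on res1
  india still needs (8, 8) but only (7, 7) is free — short on res3 and res1
  golf still needs (5, 8) but only (7, 7) is free — short on res1


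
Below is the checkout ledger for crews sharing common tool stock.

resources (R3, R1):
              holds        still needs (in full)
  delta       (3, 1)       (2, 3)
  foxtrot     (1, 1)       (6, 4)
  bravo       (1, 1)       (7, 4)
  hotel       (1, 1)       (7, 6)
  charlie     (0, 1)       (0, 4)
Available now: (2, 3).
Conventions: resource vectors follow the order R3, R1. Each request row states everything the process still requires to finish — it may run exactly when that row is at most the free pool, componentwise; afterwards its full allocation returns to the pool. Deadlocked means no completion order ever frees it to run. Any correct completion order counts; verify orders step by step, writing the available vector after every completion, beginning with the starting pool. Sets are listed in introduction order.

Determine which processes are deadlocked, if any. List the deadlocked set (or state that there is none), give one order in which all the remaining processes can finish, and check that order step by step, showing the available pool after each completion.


Deadlocked set: foxtrot, bravo and hotel.
Key observation: delta, charlie can finish, but then (5, 5) is all there is, and the blocked group's R3 demands exceed it.
A valid finishing order for the others: delta, charlie. Check, step by step:
  pool = (2, 3)
  run delta (needs (2, 3), free (2, 3)); after release of (3, 1) the pool is (5, 4)
  run charlie (needs (0, 4), free (5, 4)); after release of (0, 1) the pool is (5, 5)
None of the blocked processes ever fits:
  foxtrot cannot run: need (6, 4) vs free (5, 5) (insufficient R3)
  bravo cannot run: need (7, 4) vs free (5, 5) (insufficient R3)
  hotel cannot run: need (7, 6) vs free (5, 5) (insufficient R3 and R1)


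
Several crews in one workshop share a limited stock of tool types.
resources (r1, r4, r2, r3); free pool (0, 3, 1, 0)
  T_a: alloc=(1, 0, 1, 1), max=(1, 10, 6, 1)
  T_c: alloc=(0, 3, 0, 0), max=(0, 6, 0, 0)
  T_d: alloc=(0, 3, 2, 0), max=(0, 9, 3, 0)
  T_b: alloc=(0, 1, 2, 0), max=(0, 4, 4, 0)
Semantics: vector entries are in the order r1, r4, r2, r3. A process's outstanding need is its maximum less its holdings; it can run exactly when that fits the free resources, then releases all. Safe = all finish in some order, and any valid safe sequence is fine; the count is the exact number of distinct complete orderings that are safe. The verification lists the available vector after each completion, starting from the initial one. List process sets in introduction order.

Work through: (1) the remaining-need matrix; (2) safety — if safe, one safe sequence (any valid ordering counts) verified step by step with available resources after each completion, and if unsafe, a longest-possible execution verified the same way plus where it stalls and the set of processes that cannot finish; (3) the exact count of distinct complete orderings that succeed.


(1) Need matrix, components ordered r1, r4, r2, r3:
  T_a: (0, 10, 5, 0)
  T_c: (0, 3, 0, 0)
  T_d: (0, 6, 1, 0)
  T_b: (0, 3, 2, 0)
(2) SAFE — a valid safe sequence is T_c, T_d, T_b, T_a.
Key observation: T_c is the earliest step where a requested resource binds exactly: need (0, 3, 0, 0), pool (0, 3, 1, 0) at its turn.
Walking it through:
  pool = (0, 3, 1, 0)
  T_c: need (0, 3, 0, 0) fits (0, 3, 1, 0); releases (0, 3, 0, 0), pool now (0, 6, 1, 0)
  T_d: need (0, 6, 1, 0) fits (0, 6, 1, 0); releases (0, 3, 2, 0), pool now (0, 9, 3, 0)
  T_b: need (0, 3, 2, 0) fits (0, 9, 3, 0); releases (0, 1, 2, 0), pool now (0, 10, 5, 0)
  T_a: need (0, 10, 5, 0) fits (0, 10, 5, 0); releases (1, 0, 1, 1), pool now (1, 10, 6, 1)
(3) The exact count: 1 of the possible complete orderings is a safe sequence.


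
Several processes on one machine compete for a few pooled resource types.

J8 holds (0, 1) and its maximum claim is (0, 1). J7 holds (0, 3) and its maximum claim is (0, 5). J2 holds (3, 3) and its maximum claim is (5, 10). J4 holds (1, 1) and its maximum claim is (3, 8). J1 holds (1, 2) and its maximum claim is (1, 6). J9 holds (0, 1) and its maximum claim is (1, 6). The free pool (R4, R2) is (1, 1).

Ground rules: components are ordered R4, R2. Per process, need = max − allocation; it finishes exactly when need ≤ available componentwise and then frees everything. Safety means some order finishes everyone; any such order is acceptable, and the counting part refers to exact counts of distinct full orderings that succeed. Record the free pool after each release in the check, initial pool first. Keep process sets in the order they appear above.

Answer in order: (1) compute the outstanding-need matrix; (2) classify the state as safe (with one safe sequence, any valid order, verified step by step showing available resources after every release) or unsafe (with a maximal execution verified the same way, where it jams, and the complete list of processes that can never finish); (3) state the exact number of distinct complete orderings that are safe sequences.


(1) Outstanding need per process (order R4, R2):
  J8: (0, 0)
  J7: (0, 2)
  J2: (2, 7)
  J4: (2, 7)
  J1: (0, 4)
  J9: (1, 5)
(2) SAFE — a valid safe sequence is J8, J7, J1, J4, J9, J2.
Key observation: J7 marks the first exact bind of the order: its need (0, 2) fits the free (1, 2) with zero slack on a requested resource.
Step-by-step check:
  pool = (1, 1)
  run J8 (needs (0, 0), free (1, 1)); after release of (0, 1) the pool is (1, 2)
  run J7 (needs (0, 2), free (1, 2)); after release of (0, 3) the pool is (1, 5)
  run J1 (needs (0, 4), free (1, 5)); after release of (1, 2) the pool is (2, 7)
  run J4 (needs (2, 7), free (2, 7)); after release of (1, 1) the pool is (3, 8)
  run J9 (needs (1, 5), free (3, 8)); after release of (0, 1) the pool is (3, 9)
  run J2 (needs (2, 7), free (3, 9)); after release of (3, 3) the pool is (6, 12)
(3) Exactly 8 of the possible complete orderings are safe sequences.


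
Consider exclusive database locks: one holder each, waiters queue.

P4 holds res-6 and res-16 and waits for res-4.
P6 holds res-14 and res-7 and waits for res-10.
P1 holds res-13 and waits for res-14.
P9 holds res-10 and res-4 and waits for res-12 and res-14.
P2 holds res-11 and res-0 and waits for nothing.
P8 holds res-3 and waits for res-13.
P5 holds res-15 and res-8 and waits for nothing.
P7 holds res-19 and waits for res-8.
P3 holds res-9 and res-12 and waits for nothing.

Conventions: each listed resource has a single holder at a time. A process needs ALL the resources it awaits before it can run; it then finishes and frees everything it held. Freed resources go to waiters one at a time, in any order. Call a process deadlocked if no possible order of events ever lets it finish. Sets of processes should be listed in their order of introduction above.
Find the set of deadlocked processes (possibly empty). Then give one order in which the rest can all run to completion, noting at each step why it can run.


Deadlocked set: P4, P6, P1, P9 and P8.
Key observation: P9 -> P6 -> P9 is a circular wait — nothing in it can go first; P4, P1 and P8 wait into the deadlock from upstream.
A valid finishing order for the others: P5, P2, P7, P3.
Check, step by step:
  run P5 (it waits on nothing); releases res-15 and res-8
  run P2 (it waits on nothing); releases res-11 and res-0
  P7 waits on res-8 — all released -> runs and releases res-19
  run P3 (it waits on nothing); releases res-9 and res-12


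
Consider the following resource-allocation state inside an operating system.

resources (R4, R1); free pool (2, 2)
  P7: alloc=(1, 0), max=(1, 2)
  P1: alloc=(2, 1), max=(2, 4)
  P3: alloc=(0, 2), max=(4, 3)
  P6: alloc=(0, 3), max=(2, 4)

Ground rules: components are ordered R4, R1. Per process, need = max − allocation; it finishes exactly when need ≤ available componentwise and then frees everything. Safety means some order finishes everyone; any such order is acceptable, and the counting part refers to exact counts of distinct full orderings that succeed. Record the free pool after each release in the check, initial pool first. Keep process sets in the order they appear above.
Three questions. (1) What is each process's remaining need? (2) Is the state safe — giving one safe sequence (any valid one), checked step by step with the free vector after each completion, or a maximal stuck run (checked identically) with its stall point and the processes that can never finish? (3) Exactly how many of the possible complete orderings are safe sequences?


(1) Remaining need (order R4, R1):
  P7: (0, 2)
  P1: (0, 3)
  P3: (4, 1)
  P6: (2, 1)
(2) SAFE, for example via the order P6, P1, P3, P7.
Key observation: the order's first zero-slack moment is P6 ((2, 1) needed, (2, 2) free — a requested resource with nothing to spare).
Step-by-step check:
  pool = (2, 2)
  run P6 (needs (2, 1), free (2, 2)); after release of (0, 3) the pool is (2, 5)
  run P1 (needs (0, 3), free (2, 5)); after release of (2, 1) the pool is (4, 6)
  run P3 (needs (4, 1), free (4, 6)); after release of (0, 2) the pool is (4, 8)
  run P7 (needs (0, 2), free (4, 8)); after release of (1, 0) the pool is (5, 8)
(3) The exact count: 4 of the possible complete orderings are safe sequences.


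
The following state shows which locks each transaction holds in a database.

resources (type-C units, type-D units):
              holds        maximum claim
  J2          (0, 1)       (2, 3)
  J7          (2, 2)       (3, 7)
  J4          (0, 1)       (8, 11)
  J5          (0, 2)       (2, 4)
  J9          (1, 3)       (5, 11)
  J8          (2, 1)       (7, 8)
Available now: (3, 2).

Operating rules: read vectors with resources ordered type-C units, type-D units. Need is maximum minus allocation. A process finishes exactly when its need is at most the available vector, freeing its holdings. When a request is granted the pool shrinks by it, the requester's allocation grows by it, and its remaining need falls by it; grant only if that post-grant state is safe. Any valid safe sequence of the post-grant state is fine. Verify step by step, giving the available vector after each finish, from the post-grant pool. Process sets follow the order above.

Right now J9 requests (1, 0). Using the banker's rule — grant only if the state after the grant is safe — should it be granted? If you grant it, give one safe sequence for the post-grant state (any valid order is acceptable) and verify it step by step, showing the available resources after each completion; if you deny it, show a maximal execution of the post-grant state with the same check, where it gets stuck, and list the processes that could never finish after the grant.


DENY: after the grant no complete ordering would exist.
Key observation: after J5, J2, J7 the pool peaks at (4, 7), and each blocked process is short somewhere: J4 on type-C units, type-D units; J9 on type-D units; J8 on type-C units.
After a pretend grant, a maximal execution: J5, J2, J7 — then nothing else fits. Walking it through:
  pool = (2, 2)
  run J5 (needs (2, 2), free (2, 2)); after release of (0, 2) the pool is (2, 4)
  run J2 (needs (2, 2), free (2, 4)); after release of (0, 1) the pool is (2, 5)
  run J7 (needs (1, 5), free (2, 5)); after release of (2, 2) the pool is (4, 7)
  J4 still needs (8, 10) but only (4, 7) is free — short on type-C units and type-D units
  J9 still needs (3, 8) but only (4, 7) is free — short on type-D units
  J8 still needs (5, 7) but only (4, 7) is free — short on type-C units
Processes that could never finish after the grant: J4, J9 and J8.


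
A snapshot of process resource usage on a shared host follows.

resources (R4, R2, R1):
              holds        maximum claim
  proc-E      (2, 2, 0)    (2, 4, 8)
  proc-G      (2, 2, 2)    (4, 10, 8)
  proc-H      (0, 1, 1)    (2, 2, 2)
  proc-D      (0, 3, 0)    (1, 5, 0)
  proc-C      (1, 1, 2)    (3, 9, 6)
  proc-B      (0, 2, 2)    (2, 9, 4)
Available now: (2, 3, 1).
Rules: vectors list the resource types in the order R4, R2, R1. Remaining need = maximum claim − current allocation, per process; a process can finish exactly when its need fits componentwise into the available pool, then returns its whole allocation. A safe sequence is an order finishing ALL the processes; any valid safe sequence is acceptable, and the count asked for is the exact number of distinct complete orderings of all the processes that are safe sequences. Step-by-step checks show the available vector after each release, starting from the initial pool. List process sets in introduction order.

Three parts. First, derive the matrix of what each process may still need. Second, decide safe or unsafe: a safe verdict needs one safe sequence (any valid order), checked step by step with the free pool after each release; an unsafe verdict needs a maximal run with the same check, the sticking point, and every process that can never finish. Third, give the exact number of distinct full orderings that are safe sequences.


(1) Remaining need (order R4, R2, R1):
  proc-E: (0, 2, 8)
  proc-G: (2, 8, 6)
  proc-H: (2, 1, 1)
  proc-D: (1, 2, 0)
  proc-C: (2, 8, 4)
  proc-B: (2, 7, 2)
(2) SAFE, for example via the order proc-D, proc-H, proc-B, proc-C, proc-G, proc-E.
Key observation: the order's first zero-slack moment is proc-H ((2, 1, 1) needed, (2, 6, 1) free — a requested resource with nothing to spare).
Verifying each step:
  pool = (2, 3, 1)
  run proc-D (needs (1, 2, 0), free (2, 3, 1)); after release of (0, 3, 0) the pool is (2, 6, 1)
  run proc-H (needs (2, 1, 1), free (2, 6, 1)); after release of (0, 1, 1) the pool is (2, 7, 2)
  run proc-B (needs (2, 7, 2), free (2, 7, 2)); after release of (0, 2, 2) the pool is (2, 9, 4)
  run proc-C (needs (2, 8, 4), free (2, 9, 4)); after release of (1, 1, 2) the pool is (3, 10, 6)
  run proc-G (needs (2, 8, 6), free (3, 10, 6)); after release of (2, 2, 2) the pool is (5, 12, 8)
  run proc-E (needs (0, 2, 8), free (5, 12, 8)); after release of (2, 2, 0) the pool is (7, 14, 8)
(3) Exactly 2 of the possible complete orderings are safe sequences.


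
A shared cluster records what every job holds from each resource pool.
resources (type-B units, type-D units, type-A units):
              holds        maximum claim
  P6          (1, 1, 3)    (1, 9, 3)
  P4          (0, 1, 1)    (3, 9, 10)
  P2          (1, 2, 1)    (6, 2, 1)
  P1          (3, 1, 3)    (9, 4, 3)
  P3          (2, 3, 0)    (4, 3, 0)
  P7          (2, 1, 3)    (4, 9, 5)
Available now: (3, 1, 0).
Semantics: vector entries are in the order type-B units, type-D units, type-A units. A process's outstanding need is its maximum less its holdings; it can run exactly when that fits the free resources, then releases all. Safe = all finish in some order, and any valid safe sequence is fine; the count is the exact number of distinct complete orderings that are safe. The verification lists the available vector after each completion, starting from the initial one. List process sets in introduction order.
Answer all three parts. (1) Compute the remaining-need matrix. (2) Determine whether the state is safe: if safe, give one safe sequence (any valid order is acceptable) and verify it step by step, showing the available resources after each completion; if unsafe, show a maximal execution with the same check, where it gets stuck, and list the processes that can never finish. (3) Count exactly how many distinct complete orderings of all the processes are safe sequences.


(1) Remaining need (order type-B units, type-D units, type-A units):
  P6: (0, 8, 0)
  P4: (3, 8, 9)
  P2: (5, 0, 0)
  P1: (6, 3, 0)
  P3: (2, 0, 0)
  P7: (2, 8, 2)
(2) UNSAFE.
Key observation: type-D units is the bottleneck — with P3, P2, P1 done the pool holds (9, 7, 4), short of every remaining need.
The run P3, P2, P1 cannot be extended any further. Verifying each step:
  pool = (3, 1, 0)
  run P3 (needs (2, 0, 0), free (3, 1, 0)); after release of (2, 3, 0) the pool is (5, 4, 0)
  run P2 (needs (5, 0, 0), free (5, 4, 0)); after release of (1, 2, 1) the pool is (6, 6, 1)
  run P1 (needs (6, 3, 0), free (6, 6, 1)); after release of (3, 1, 3) the pool is (9, 7, 4)
  blocked: P6 wants (0, 8, 0), pool (9, 7, 4) — not enough type-D units
  blocked: P4 wants (3, 8, 9), pool (9, 7, 4) — not enough type-D units and type-A units
  blocked: P7 wants (2, 8, 2), pool (9, 7, 4) — not enough type-D units
Permanently blocked: P6, P4 and P7.
(3) Precisely 0 of the possible complete orderings are safe sequences.


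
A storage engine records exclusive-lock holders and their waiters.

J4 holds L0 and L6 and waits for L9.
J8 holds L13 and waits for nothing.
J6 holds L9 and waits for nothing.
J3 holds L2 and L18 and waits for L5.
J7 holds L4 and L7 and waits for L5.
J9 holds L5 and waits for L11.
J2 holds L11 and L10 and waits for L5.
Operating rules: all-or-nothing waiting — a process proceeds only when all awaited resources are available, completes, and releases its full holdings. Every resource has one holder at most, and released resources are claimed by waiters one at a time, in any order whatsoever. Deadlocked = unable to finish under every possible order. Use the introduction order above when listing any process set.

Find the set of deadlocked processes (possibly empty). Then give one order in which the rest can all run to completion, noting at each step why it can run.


Deadlocked: J3, J7, J9 and J2.
Key observation: nobody on the ring J9 -> J2 -> J9 can start until another member finishes, which never happens; J3 and J7 wait into the deadlock from upstream.
A valid finishing order for the others: J6, J8, J4.
Check, step by step:
  J6: no waits; runs immediately, freeing L9
  J8: no waits; runs immediately, freeing L13
  run J4 (all its waits — L9 — are resolved); releases L0 and L6


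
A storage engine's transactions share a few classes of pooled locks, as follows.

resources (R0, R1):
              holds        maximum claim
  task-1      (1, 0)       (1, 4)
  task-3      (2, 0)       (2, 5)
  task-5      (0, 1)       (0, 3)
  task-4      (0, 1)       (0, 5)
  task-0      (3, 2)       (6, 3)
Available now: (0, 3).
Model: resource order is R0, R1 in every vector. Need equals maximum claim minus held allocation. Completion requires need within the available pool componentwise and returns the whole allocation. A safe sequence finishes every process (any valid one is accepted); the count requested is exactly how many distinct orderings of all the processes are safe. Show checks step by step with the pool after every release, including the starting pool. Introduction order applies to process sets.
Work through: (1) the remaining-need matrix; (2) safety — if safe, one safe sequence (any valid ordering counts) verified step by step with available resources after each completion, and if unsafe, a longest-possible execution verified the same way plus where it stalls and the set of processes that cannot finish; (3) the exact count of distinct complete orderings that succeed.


(1) Outstanding need per process (order R0, R1):
  task-1: (0, 4)
  task-3: (0, 5)
  task-5: (0, 2)
  task-4: (0, 4)
  task-0: (3, 1)
(2) The state is SAFE; one workable sequence: task-5, task-4, task-3, task-1, task-0.
Key observation: the order's first zero-slack moment is task-4 ((0, 4) needed, (0, 4) free — a requested resource with nothing to spare).
Step-by-step check:
  pool = (0, 3)
  task-5 needs (0, 2) <= (0, 3) -> finishes; pool += (0, 1) = (0, 4)
  task-4 needs (0, 4) <= (0, 4) -> finishes; pool += (0, 1) = (0, 5)
  task-3 needs (0, 5) <= (0, 5) -> finishes; pool += (2, 0) = (2, 5)
  task-1 needs (0, 4) <= (2, 5) -> finishes; pool += (1, 0) = (3, 5)
  task-0 needs (3, 1) <= (3, 5) -> finishes; pool += (3, 2) = (6, 7)
(3) Precisely 3 of the possible complete orderings are safe sequences.


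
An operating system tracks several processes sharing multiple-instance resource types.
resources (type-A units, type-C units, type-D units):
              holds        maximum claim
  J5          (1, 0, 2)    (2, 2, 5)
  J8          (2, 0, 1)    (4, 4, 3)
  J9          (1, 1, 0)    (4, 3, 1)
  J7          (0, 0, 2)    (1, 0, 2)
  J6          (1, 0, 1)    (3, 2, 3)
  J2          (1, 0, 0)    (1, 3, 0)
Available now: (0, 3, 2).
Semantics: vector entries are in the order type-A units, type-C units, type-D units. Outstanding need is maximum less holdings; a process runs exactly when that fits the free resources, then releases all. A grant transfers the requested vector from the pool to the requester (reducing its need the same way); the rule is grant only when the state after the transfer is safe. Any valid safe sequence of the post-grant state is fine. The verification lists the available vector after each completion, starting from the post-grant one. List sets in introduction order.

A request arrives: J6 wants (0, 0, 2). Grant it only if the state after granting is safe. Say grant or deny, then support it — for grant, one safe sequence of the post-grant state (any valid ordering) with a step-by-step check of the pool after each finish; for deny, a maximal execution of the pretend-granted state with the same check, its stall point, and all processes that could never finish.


DENY. Granting would leave the state unsafe.
Key observation: after J2, J7 the pool peaks at (1, 3, 2), and each blocked process is short somewhere: J5 on type-D units; J8 on type-A units, type-C units; J9 on type-A units; J6 on type-A units.
After a pretend grant, a maximal execution: J2, J7 — then nothing else fits. Verifying each step:
  pool = (0, 3, 0)
  J2 needs (0, 3, 0) <= (0, 3, 0) -> finishes; pool += (1, 0, 0) = (1, 3, 0)
  J7 needs (1, 0, 0) <= (1, 3, 0) -> finishes; pool += (0, 0, 2) = (1, 3, 2)
  J5 cannot run: need (1, 2, 3) vs free (1, 3, 2) (insufficient type-D units)
  J8 cannot run: need (2, 4, 2) vs free (1, 3, 2) (insufficient type-A units and type-C units)
  J9 cannot run: need (3, 2, 1) vs free (1, 3, 2) (insufficient type-A units)
  J6 cannot run: need (2, 2, 0) vs free (1, 3, 2) (insufficient type-A units)
Processes that could never finish after the grant: J5, J8, J9 and J6.


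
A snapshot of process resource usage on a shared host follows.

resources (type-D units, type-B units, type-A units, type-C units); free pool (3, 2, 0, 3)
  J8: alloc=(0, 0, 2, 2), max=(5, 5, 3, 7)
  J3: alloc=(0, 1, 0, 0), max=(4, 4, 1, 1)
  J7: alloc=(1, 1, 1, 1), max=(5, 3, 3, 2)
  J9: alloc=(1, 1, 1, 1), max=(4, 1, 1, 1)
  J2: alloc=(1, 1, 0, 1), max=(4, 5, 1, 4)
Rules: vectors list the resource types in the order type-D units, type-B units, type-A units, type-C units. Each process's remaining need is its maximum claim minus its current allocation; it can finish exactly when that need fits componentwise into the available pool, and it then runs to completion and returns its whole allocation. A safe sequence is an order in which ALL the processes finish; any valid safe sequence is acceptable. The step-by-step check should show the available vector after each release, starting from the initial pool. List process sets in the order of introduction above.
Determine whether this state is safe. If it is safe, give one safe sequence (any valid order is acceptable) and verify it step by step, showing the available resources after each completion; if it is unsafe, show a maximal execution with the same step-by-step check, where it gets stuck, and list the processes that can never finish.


SAFE, for example via the order J9, J3, J2, J8, J7.
Key observation: the first exact fit in this order is J9 — it needs (3, 0, 0, 0) with (3, 2, 0, 3) free, meeting a requested resource to the last unit.
Step-by-step check:
  pool = (3, 2, 0, 3)
  run J9 (needs (3, 0, 0, 0), free (3, 2, 0, 3)); after release of (1, 1, 1, 1) the pool is (4, 3, 1, 4)
  run J3 (needs (4, 3, 1, 1), free (4, 3, 1, 4)); after release of (0, 1, 0, 0) the pool is (4, 4, 1, 4)
  run J2 (needs (3, 4, 1, 3), free (4, 4, 1, 4)); after release of (1, 1, 0, 1) the pool is (5, 5, 1, 5)
  run J8 (needs (5, 5, 1, 5), free (5, 5, 1, 5)); after release of (0, 0, 2, 2) the pool is (5, 5, 3, 7)
  run J7 (needs (4, 2, 2, 1), free (5, 5, 3, 7)); after release of (1, 1, 1, 1) the pool is (6, 6, 4, 8)


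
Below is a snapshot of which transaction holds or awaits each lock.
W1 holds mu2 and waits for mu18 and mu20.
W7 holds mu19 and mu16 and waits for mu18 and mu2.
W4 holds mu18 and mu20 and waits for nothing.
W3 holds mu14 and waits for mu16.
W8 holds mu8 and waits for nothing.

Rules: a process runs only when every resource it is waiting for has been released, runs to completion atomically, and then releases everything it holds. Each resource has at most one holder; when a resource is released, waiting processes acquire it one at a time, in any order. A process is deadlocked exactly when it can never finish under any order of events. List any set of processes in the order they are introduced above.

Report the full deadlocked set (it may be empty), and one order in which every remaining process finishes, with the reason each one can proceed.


No process is deadlocked.
Key observation: the wait relation is loop-free; peeling off processes with no waits unwinds the whole state.
One completion order for the rest: W4, W1, W7, W8, W3.
Check, step by step:
  W4 waits on nothing -> runs at once and releases mu18 and mu20
  run W1 (all its waits — mu18 and mu20 — are resolved); releases mu2
  run W7 (all its waits — mu18 and mu2 — are resolved); releases mu19 and mu16
  W8 waits on nothing -> runs at once and releases mu8
  run W3 (all its waits — mu16 — are resolved); releases mu14


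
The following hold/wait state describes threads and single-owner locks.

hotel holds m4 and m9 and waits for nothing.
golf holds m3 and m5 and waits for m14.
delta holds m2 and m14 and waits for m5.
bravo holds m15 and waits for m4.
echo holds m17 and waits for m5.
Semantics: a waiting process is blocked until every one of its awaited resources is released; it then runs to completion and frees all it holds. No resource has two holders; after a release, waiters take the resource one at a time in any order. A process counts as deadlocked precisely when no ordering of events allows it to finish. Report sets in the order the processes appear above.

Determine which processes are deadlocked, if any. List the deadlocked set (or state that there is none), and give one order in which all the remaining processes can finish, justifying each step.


Deadlocked: golf, delta and echo.
Key observation: the knot is the closed ring of waits golf -> delta -> golf; echo waits into the deadlock from upstream.
The rest can finish in the order hotel, bravo.
Step-by-step check:
  run hotel (it waits on nothing); releases m4 and m9
  bravo: everything it awaited (m4) is free; runs, freeing m15


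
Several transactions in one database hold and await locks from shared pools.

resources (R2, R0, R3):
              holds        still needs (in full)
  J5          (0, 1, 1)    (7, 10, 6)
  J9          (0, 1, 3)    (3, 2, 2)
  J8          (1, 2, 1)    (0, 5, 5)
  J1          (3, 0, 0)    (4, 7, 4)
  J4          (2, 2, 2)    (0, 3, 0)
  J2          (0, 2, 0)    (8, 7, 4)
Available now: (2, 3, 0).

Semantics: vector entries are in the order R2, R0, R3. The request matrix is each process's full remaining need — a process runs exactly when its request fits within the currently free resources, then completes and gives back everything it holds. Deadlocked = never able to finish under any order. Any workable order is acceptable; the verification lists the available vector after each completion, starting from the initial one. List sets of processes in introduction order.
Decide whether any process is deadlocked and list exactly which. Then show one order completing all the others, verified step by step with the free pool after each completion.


Nothing here is deadlocked.
Key observation: J4 leads a chain of completions in which each release enables another process.
The rest can finish in the order J4, J9, J8, J1, J2, J5. Check, step by step:
  pool = (2, 3, 0)
  run J4 (needs (0, 3, 0), free (2, 3, 0)); after release of (2, 2, 2) the pool is (4, 5, 2)
  run J9 (needs (3, 2, 2), free (4, 5, 2)); after release of (0, 1, 3) the pool is (4, 6, 5)
  run J8 (needs (0, 5, 5), free (4, 6, 5)); after release of (1, 2, 1) the pool is (5, 8, 6)
  run J1 (needs (4, 7, 4), free (5, 8, 6)); after release of (3, 0, 0) the pool is (8, 8, 6)
  run J2 (needs (8, 7, 4), free (8, 8, 6)); after release of (0, 2, 0) the pool is (8, 10, 6)
  run J5 (needs (7, 10, 6), free (8, 10, 6)); after release of (0, 1, 1) the pool is (8, 11, 7)


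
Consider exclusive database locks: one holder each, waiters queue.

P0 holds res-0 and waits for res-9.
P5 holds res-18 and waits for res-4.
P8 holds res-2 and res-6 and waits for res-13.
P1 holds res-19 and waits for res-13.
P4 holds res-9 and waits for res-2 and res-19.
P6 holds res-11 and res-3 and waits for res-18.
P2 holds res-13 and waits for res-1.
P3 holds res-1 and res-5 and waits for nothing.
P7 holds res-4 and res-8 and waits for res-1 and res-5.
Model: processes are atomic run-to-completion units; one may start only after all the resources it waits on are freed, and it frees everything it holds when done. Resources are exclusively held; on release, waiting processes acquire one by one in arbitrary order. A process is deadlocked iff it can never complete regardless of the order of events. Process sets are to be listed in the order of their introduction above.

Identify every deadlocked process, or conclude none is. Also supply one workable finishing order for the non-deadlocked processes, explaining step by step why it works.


Nothing here is deadlocked.
Key observation: there is no circular wait here — follow any chain and it reaches a process that is free to run now.
A valid finishing order for the others: P3, P2, P8, P7, P1, P4, P5, P6, P0.
Step-by-step check:
  run P3 (it waits on nothing); releases res-1 and res-5
  run P2 (all its waits — res-1 — are resolved); releases res-13
  run P8 (all its waits — res-13 — are resolved); releases res-2 and res-6
  run P7 (all its waits — res-1 and res-5 — are resolved); releases res-4 and res-8
  run P1 (all its waits — res-13 — are resolved); releases res-19
  run P4 (all its waits — res-2 and res-19 — are resolved); releases res-9
  run P5 (all its waits — res-4 — are resolved); releases res-18
  run P6 (all its waits — res-18 — are resolved); releases res-11 and res-3
  run P0 (all its waits — res-9 — are resolved); releases res-0


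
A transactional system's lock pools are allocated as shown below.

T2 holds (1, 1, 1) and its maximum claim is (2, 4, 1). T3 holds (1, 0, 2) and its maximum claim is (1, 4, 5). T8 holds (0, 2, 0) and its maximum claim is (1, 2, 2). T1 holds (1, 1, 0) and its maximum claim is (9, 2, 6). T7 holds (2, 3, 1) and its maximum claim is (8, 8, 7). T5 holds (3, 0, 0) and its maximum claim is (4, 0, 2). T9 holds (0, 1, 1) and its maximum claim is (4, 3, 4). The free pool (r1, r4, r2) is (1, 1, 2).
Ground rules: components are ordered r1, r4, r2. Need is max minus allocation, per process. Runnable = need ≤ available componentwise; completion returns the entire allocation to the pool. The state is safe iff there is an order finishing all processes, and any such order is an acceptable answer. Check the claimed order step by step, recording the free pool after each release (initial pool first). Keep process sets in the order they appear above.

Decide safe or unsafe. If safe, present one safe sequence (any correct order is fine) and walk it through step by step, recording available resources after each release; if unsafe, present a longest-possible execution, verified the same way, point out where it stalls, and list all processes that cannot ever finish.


The state is SAFE; one workable sequence: T5, T8, T2, T3, T9, T7, T1.
Key observation: the first exact fit in this order is T5 — it needs (1, 0, 2) with (1, 1, 2) free, meeting a requested resource to the last unit.
Walking it through:
  pool = (1, 1, 2)
  T5 needs (1, 0, 2) <= (1, 1, 2) -> finishes; pool += (3, 0, 0) = (4, 1, 2)
  T8 needs (1, 0, 2) <= (4, 1, 2) -> finishes; pool += (0, 2, 0) = (4, 3, 2)
  T2 needs (1, 3, 0) <= (4, 3, 2) -> finishes; pool += (1, 1, 1) = (5, 4, 3)
  T3 needs (0, 4, 3) <= (5, 4, 3) -> finishes; pool += (1, 0, 2) = (6, 4, 5)
  T9 needs (4, 2, 3) <= (6, 4, 5) -> finishes; pool += (0, 1, 1) = (6, 5, 6)
  T7 needs (6, 5, 6) <= (6, 5, 6) -> finishes; pool += (2, 3, 1) = (8, 8, 7)
  T1 needs (8, 1, 6) <= (8, 8, 7) -> finishes; pool += (1, 1, 0) = (9, 9, 7)
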